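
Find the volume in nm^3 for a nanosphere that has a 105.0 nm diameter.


Radius r = 105.0/2 = 52.5 nm
Volume V = (4/3) * pi * r^3
V = (4/3) * pi * (52.5)^3
V = 606131.03 nm^3

606131.03


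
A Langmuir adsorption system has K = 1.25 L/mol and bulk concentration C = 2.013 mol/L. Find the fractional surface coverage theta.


Langmuir isotherm: theta = K*C / (1 + K*C)
K*C = 1.25 * 2.013 = 2.51625
theta = 2.51625 / (1 + 2.51625) = 2.51625 / 3.51625
theta = 0.7156

0.7156


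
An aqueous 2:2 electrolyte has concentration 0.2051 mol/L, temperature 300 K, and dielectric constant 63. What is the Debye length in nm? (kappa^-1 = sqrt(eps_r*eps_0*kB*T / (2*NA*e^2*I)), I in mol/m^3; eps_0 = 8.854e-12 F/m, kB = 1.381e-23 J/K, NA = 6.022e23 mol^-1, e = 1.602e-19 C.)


Ionic strength I = 0.2051 * 2^2 * 1000 = 820.4 mol/m^3
kappa^-1 = sqrt(63 * 8.854e-12 * 1.381e-23 * 300 / (2 * 6.022e23 * (1.602e-19)^2 * 820.4))
kappa^-1 = 0.302 nm

0.302


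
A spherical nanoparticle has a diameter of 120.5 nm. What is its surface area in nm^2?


Radius r = 120.5/2 = 60.25 nm
Surface area SA = 4 * pi * r^2
SA = 4 * pi * (60.25)^2
SA = 45616.71 nm^2

45616.71


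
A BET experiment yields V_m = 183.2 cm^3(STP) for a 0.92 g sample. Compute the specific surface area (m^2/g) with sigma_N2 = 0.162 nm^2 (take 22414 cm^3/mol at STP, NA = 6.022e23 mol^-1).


Number of moles in monolayer = V_m / 22414 = 183.2 / 22414 = 0.00817346
Number of molecules = moles * NA = 0.00817346 * 6.022e23
SA = molecules * sigma / mass
SA = (183.2 / 22414) * 6.022e23 * 0.162e-18 / 0.92
SA = 866.7 m^2/g

866.7


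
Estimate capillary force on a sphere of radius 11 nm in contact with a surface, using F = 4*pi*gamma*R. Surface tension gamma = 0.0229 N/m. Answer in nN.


Convert radius: R = 11 nm = 1.1e-08 m
F = 4 * pi * gamma * R
F = 4 * pi * 0.0229 * 1.1e-08
F = 3.16547e-09 N = 3.1655 nN

3.1655


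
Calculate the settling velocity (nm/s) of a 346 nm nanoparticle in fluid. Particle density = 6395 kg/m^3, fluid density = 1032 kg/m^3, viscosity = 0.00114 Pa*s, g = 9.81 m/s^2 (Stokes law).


Radius R = 346/2 nm = 1.73e-07 m
Density difference = 6395 - 1032 = 5363 kg/m^3
v = 2 * R^2 * (rho_p - rho_f) * g / (9 * eta)
v = 2 * (1.73e-07)^2 * 5363 * 9.81 / (9 * 0.00114)
v = 3.06939e-07 m/s = 306.9387 nm/s

306.9387


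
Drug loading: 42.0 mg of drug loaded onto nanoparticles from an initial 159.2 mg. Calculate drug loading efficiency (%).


Drug loading efficiency = (drug loaded / drug initial) * 100
DLE = 42.0 / 159.2 * 100
DLE = 0.2638 * 100
DLE = 26.38%

26.38


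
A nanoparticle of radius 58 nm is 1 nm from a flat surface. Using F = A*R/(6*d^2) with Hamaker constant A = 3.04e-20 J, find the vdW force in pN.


Convert to SI: R = 58 nm = 5.8e-08 m, d = 1 nm = 1e-09 m
F = A * R / (6 * d^2)
F = 3.04e-20 * 5.8e-08 / (6 * (1e-09)^2)
F = 2.93867e-10 N = 293.867 pN

293.867


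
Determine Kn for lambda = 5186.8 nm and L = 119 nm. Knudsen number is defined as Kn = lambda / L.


Knudsen number Kn = lambda / L
Kn = 5186.8 / 119
Kn = 43.5866

43.5866


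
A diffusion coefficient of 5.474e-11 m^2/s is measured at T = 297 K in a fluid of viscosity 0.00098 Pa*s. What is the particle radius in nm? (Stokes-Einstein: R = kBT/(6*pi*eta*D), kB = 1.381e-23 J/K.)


Stokes-Einstein: R = kB*T / (6*pi*eta*D)
R = 1.381e-23 * 297 / (6 * pi * 0.00098 * 5.474e-11)
R = 4.05619e-09 m = 4.06 nm

4.06


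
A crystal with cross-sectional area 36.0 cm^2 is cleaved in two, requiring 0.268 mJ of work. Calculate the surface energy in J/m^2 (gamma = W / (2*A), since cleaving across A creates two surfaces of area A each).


Convert: A = 36.0 cm^2 = 0.0036 m^2, W = 0.268 mJ = 0.000268 J
Cleaving exposes two faces of area A, so total new surface = 2*A and gamma = W / (2*A)
gamma = 0.000268 / (2 * 0.0036)
gamma = 0.037 J/m^2

0.037


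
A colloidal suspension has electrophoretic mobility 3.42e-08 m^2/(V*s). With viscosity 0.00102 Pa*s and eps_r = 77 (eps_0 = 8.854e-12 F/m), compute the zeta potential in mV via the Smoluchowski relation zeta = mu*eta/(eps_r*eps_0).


Smoluchowski equation: zeta = mu * eta / (eps_r * eps_0)
zeta = 3.42e-08 * 0.00102 / (77 * 8.854e-12)
zeta = 0.051168 V = 51.17 mV

51.17


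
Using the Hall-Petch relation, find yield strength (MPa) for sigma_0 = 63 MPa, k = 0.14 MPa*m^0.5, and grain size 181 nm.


d = 181 nm = 1.81e-07 m
sqrt(d) = 0.0004254409
Hall-Petch contribution = k / sqrt(d) = 0.14 / 0.0004254409 = 329.1 MPa
sigma = sigma_0 + k/sqrt(d) = 63 + 329.1 = 392.1 MPa

392.1


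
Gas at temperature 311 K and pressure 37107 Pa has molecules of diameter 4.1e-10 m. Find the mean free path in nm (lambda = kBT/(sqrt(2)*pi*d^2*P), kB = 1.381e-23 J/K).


Mean free path: lambda = kB*T / (sqrt(2) * pi * d^2 * P)
lambda = 1.381e-23 * 311 / (sqrt(2) * pi * (4.1e-10)^2 * 37107)
lambda = 1.54976e-07 m
lambda = 154.98 nm

154.98


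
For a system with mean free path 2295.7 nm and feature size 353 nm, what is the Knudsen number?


Knudsen number Kn = lambda / L
Kn = 2295.7 / 353
Kn = 6.5034

6.5034


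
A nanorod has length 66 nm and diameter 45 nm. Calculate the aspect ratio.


Aspect ratio AR = length / diameter
AR = 66 / 45
AR = 1.47

1.47


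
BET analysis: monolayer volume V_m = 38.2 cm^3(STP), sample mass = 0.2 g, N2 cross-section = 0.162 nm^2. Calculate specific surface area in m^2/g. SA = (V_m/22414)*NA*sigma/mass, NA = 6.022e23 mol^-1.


Number of moles in monolayer = V_m / 22414 = 38.2 / 22414 = 0.00170429
Number of molecules = moles * NA = 0.00170429 * 6.022e23
SA = molecules * sigma / mass
SA = (38.2 / 22414) * 6.022e23 * 0.162e-18 / 0.2
SA = 831.3 m^2/g

831.3


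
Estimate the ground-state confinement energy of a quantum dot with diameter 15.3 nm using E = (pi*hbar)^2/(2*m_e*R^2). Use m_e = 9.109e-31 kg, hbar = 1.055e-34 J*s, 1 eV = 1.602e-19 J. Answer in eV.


Radius R = 15.3/2 = 7.65 nm = 7.65e-09 m
E = (pi * 1.055e-34)^2 / (2 * 9.109e-31 * (7.65e-09)^2)
E(J) = 1.03034e-21
E = E(J) / 1.602e-19 = 0.0064 eV

0.0064


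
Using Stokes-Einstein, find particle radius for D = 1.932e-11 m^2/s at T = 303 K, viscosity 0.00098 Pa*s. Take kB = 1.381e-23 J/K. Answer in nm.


Stokes-Einstein: R = kB*T / (6*pi*eta*D)
R = 1.381e-23 * 303 / (6 * pi * 0.00098 * 1.932e-11)
R = 1.17247e-08 m = 11.72 nm

11.72


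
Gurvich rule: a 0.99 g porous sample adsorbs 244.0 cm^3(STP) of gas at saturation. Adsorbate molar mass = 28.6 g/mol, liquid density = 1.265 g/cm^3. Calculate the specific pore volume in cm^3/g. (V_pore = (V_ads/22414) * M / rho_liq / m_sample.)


Moles adsorbed n = V_ads / 22414 = 244.0 / 22414 = 1.088605e-02 mol
Liquid volume V_liq = n * M / rho_liq = 1.088605e-02 * 28.6 / 1.265 = 0.24612 cm^3
Specific pore volume V_pore = V_liq / m_sample = 0.24612 / 0.99
V_pore = 0.2486 cm^3/g

0.2486


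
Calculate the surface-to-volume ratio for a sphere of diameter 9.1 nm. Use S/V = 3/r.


Radius r = 9.1/2 = 4.55 nm
S/V = 3 / r = 3 / 4.55
S/V = 0.6593 nm^-1

0.6593


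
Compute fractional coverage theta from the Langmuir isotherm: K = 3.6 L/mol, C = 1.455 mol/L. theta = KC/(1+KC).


Langmuir isotherm: theta = K*C / (1 + K*C)
K*C = 3.6 * 1.455 = 5.238
theta = 5.238 / (1 + 5.238) = 5.238 / 6.238
theta = 0.8397

0.8397


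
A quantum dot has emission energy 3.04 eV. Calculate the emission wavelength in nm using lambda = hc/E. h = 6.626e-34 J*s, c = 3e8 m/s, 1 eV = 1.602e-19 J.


Convert energy: E = 3.04 eV = 3.04 * 1.602e-19 = 4.87008e-19 J
lambda = h*c / E = 6.626e-34 * 3e8 / 4.87008e-19
lambda = 4.08166e-07 m = 408.2 nm

408.2


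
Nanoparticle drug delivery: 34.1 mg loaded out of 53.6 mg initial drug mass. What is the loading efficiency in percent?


Drug loading efficiency = (drug loaded / drug initial) * 100
DLE = 34.1 / 53.6 * 100
DLE = 0.6362 * 100
DLE = 63.62%

63.62


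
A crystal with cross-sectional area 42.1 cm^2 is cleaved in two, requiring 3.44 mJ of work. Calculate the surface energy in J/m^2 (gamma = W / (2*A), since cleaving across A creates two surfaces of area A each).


Convert: A = 42.1 cm^2 = 0.00421 m^2, W = 3.44 mJ = 0.00344 J
Cleaving exposes two faces of area A, so total new surface = 2*A and gamma = W / (2*A)
gamma = 0.00344 / (2 * 0.00421)
gamma = 0.409 J/m^2

0.409


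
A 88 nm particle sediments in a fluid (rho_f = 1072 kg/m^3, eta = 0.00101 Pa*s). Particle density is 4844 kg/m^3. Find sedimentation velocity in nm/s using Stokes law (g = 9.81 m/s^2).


Radius R = 88/2 nm = 4.4e-08 m
Density difference = 4844 - 1072 = 3772 kg/m^3
v = 2 * R^2 * (rho_p - rho_f) * g / (9 * eta)
v = 2 * (4.4e-08)^2 * 3772 * 9.81 / (9 * 0.00101)
v = 1.5762e-08 m/s = 15.762 nm/s

15.762


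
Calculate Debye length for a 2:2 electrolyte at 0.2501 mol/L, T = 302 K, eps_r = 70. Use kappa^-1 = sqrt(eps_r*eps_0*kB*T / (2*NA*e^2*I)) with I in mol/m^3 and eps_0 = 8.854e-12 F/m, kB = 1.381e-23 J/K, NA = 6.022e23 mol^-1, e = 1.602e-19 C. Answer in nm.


Ionic strength I = 0.2501 * 2^2 * 1000 = 1000.4 mol/m^3
kappa^-1 = sqrt(70 * 8.854e-12 * 1.381e-23 * 302 / (2 * 6.022e23 * (1.602e-19)^2 * 1000.4))
kappa^-1 = 0.289 nm

0.289


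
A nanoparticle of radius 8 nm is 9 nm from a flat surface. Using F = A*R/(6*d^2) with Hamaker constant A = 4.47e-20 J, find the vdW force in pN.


Convert to SI: R = 8 nm = 8e-09 m, d = 9 nm = 9e-09 m
F = A * R / (6 * d^2)
F = 4.47e-20 * 8e-09 / (6 * (9e-09)^2)
F = 7.35802e-13 N = 0.736 pN

0.736


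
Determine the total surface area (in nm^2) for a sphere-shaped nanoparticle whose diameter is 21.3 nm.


Radius r = 21.3/2 = 10.65 nm
Surface area SA = 4 * pi * r^2
SA = 4 * pi * (10.65)^2
SA = 1425.31 nm^2

1425.31


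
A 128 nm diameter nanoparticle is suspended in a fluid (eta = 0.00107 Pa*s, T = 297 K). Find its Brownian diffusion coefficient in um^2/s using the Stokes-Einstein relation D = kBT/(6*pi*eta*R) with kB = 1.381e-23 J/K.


Radius R = 128/2 = 64 nm = 6.4e-08 m
D = kB*T / (6*pi*eta*R)
D = 1.381e-23 * 297 / (6 * pi * 0.00107 * 6.4e-08)
D = 3.1775e-12 m^2/s = 3.177 um^2/s

3.177


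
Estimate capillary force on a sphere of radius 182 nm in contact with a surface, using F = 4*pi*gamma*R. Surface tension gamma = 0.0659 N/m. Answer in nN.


Convert radius: R = 182 nm = 1.82e-07 m
F = 4 * pi * gamma * R
F = 4 * pi * 0.0659 * 1.82e-07
F = 1.50719e-07 N = 150.7185 nN

150.7185


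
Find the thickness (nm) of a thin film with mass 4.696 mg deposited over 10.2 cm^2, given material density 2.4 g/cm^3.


Convert: m = 4.696 mg = 4.6960e-06 kg, A = 10.2 cm^2 = 1.0200e-03 m^2, rho = 2.4 g/cm^3 = 2400 kg/m^3
t = m / (A * rho)
t = 4.6960e-06 / (1.0200e-03 * 2400)
t = 1.9183e-06 m = 1918.3 nm

1918.3


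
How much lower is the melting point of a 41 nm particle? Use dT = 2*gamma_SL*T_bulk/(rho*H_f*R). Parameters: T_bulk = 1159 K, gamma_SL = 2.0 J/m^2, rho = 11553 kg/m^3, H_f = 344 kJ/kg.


Radius R = 41/2 = 20.5 nm = 2.05e-08 m
Convert H_f = 344 kJ/kg = 344000 J/kg
dT = 2 * gamma_SL * T_bulk / (rho * H_f * R)
dT = 2 * 2.0 * 1159 / (11553 * 344000 * 2.05e-08)
dT = 56.9 K

56.9


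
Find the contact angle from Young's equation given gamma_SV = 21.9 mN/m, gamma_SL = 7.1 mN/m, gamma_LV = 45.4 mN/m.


cos(theta) = (gamma_SV - gamma_SL) / gamma_LV
cos(theta) = (21.9 - 7.1) / 45.4
cos(theta) = 0.325991
theta = arccos(0.325991) = 70.97 degrees

70.97


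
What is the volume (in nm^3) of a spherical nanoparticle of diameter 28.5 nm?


Radius r = 28.5/2 = 14.25 nm
Volume V = (4/3) * pi * r^3
V = (4/3) * pi * (14.25)^3
V = 12120.85 nm^3

12120.85


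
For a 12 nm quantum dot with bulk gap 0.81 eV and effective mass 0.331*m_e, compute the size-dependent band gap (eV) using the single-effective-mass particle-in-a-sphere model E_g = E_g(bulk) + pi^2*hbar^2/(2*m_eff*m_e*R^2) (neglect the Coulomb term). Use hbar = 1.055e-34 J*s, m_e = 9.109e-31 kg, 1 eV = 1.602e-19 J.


Radius R = 12/2 nm = 6e-09 m
Confinement energy dE = pi^2 * hbar^2 / (2 * m_eff * m_e * R^2)
dE = pi^2 * (1.055e-34)^2 / (2 * 0.331 * 9.109e-31 * (6e-09)^2) J, divided by 1.602e-19 J/eV
dE = 0.0316 eV
Total band gap = E_g(bulk) + dE = 0.81 + 0.0316 = 0.8416 eV

0.8416


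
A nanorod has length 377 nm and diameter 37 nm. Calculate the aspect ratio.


Aspect ratio AR = length / diameter
AR = 377 / 37
AR = 10.19

10.19


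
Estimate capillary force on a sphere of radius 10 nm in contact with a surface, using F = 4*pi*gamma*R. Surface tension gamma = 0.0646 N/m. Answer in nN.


Convert radius: R = 10 nm = 1e-08 m
F = 4 * pi * gamma * R
F = 4 * pi * 0.0646 * 1e-08
F = 8.11788e-09 N = 8.1179 nN

8.1179


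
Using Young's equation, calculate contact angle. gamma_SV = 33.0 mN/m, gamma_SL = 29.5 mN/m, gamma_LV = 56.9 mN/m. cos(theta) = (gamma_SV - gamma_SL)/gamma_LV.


cos(theta) = (gamma_SV - gamma_SL) / gamma_LV
cos(theta) = (33.0 - 29.5) / 56.9
cos(theta) = 0.061511
theta = arccos(0.061511) = 86.47 degrees

86.47


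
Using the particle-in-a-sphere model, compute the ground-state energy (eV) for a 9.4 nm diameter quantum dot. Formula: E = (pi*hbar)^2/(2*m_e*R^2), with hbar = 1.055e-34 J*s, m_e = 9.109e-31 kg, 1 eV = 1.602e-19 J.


Radius R = 9.4/2 = 4.7 nm = 4.7e-09 m
E = (pi * 1.055e-34)^2 / (2 * 9.109e-31 * (4.7e-09)^2)
E(J) = 2.72966e-21
E = E(J) / 1.602e-19 = 0.017 eV

0.017


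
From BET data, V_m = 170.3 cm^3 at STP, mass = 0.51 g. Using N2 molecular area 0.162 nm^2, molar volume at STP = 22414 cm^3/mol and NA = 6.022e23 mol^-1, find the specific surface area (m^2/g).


Number of moles in monolayer = V_m / 22414 = 170.3 / 22414 = 0.00759793
Number of molecules = moles * NA = 0.00759793 * 6.022e23
SA = molecules * sigma / mass
SA = (170.3 / 22414) * 6.022e23 * 0.162e-18 / 0.51
SA = 1453.4 m^2/g

1453.4


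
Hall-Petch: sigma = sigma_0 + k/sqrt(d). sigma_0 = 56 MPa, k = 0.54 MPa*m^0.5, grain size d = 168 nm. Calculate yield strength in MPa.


d = 168 nm = 1.68e-07 m
sqrt(d) = 0.000409878
Hall-Petch contribution = k / sqrt(d) = 0.54 / 0.000409878 = 1317.5 MPa
sigma = sigma_0 + k/sqrt(d) = 56 + 1317.5 = 1373.5 MPa

1373.5


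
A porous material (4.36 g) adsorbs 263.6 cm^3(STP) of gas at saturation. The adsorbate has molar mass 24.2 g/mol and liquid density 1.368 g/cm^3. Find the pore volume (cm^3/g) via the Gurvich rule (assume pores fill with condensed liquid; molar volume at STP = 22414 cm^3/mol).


Moles adsorbed n = V_ads / 22414 = 263.6 / 22414 = 1.176051e-02 mol
Liquid volume V_liq = n * M / rho_liq = 1.176051e-02 * 24.2 / 1.368 = 0.20804 cm^3
Specific pore volume V_pore = V_liq / m_sample = 0.20804 / 4.36
V_pore = 0.0477 cm^3/g

0.0477


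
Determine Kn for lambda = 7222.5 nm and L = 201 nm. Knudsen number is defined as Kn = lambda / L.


Knudsen number Kn = lambda / L
Kn = 7222.5 / 201
Kn = 35.9328

35.9328


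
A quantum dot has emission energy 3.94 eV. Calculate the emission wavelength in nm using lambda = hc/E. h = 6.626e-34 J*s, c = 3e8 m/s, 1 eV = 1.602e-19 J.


Convert energy: E = 3.94 eV = 3.94 * 1.602e-19 = 6.31188e-19 J
lambda = h*c / E = 6.626e-34 * 3e8 / 6.31188e-19
lambda = 3.1493e-07 m = 314.9 nm

314.9


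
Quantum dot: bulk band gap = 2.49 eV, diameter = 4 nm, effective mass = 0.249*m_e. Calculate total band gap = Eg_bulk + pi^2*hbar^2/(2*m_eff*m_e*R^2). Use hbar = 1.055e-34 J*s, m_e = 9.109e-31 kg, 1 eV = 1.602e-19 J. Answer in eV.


Radius R = 4/2 nm = 2e-09 m
Confinement energy dE = pi^2 * hbar^2 / (2 * m_eff * m_e * R^2)
dE = pi^2 * (1.055e-34)^2 / (2 * 0.249 * 9.109e-31 * (2e-09)^2) J, divided by 1.602e-19 J/eV
dE = 0.3779 eV
Total band gap = E_g(bulk) + dE = 2.49 + 0.3779 = 2.8679 eV

2.8679


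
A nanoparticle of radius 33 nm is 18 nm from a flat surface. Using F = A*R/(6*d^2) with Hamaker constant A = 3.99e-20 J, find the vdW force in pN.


Convert to SI: R = 33 nm = 3.3e-08 m, d = 18 nm = 1.8e-08 m
F = A * R / (6 * d^2)
F = 3.99e-20 * 3.3e-08 / (6 * (1.8e-08)^2)
F = 6.77315e-13 N = 0.677 pN

0.677


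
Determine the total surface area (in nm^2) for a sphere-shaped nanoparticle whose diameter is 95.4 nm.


Radius r = 95.4/2 = 47.7 nm
Surface area SA = 4 * pi * r^2
SA = 4 * pi * (47.7)^2
SA = 28592.14 nm^2

28592.14


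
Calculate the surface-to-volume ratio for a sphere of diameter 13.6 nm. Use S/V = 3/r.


Radius r = 13.6/2 = 6.8 nm
S/V = 3 / r = 3 / 6.8
S/V = 0.4412 nm^-1

0.4412


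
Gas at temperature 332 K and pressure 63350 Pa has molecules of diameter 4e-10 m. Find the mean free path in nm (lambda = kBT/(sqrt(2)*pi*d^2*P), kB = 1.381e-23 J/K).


Mean free path: lambda = kB*T / (sqrt(2) * pi * d^2 * P)
lambda = 1.381e-23 * 332 / (sqrt(2) * pi * (4e-10)^2 * 63350)
lambda = 1.01812e-07 m
lambda = 101.81 nm

101.81


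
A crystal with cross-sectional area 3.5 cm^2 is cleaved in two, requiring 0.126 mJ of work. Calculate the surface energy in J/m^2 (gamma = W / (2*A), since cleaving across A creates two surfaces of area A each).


Convert: A = 3.5 cm^2 = 0.00035 m^2, W = 0.126 mJ = 0.000126 J
Cleaving exposes two faces of area A, so total new surface = 2*A and gamma = W / (2*A)
gamma = 0.000126 / (2 * 0.00035)
gamma = 0.18 J/m^2

0.18


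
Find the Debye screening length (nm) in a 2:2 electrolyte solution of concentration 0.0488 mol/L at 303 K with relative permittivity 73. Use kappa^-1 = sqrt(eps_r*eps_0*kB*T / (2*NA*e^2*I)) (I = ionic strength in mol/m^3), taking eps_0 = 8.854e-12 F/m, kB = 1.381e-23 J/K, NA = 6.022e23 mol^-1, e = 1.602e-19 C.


Ionic strength I = 0.0488 * 2^2 * 1000 = 195.2 mol/m^3
kappa^-1 = sqrt(73 * 8.854e-12 * 1.381e-23 * 303 / (2 * 6.022e23 * (1.602e-19)^2 * 195.2))
kappa^-1 = 0.67 nm

0.67


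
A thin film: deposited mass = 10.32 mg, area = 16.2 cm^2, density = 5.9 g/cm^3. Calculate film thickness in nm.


Convert: m = 10.32 mg = 1.0320e-05 kg, A = 16.2 cm^2 = 1.6200e-03 m^2, rho = 5.9 g/cm^3 = 5900 kg/m^3
t = m / (A * rho)
t = 1.0320e-05 / (1.6200e-03 * 5900)
t = 1.0797e-06 m = 1079.7 nm

1079.7


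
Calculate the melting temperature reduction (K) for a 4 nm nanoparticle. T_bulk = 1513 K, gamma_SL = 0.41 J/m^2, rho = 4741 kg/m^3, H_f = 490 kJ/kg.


Radius R = 4/2 = 2 nm = 2e-09 m
Convert H_f = 490 kJ/kg = 490000 J/kg
dT = 2 * gamma_SL * T_bulk / (rho * H_f * R)
dT = 2 * 0.41 * 1513 / (4741 * 490000 * 2e-09)
dT = 267.0 K

267.0


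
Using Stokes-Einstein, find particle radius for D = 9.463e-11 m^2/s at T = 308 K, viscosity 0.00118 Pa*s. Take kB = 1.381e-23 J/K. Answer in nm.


Stokes-Einstein: R = kB*T / (6*pi*eta*D)
R = 1.381e-23 * 308 / (6 * pi * 0.00118 * 9.463e-11)
R = 2.02084e-09 m = 2.02 nm

2.02


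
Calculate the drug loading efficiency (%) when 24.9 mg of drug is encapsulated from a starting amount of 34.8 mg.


Drug loading efficiency = (drug loaded / drug initial) * 100
DLE = 24.9 / 34.8 * 100
DLE = 0.7155 * 100
DLE = 71.55%

71.55


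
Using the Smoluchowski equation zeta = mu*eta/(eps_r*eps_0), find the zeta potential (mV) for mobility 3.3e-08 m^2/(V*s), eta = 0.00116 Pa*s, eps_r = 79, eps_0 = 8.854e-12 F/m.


Smoluchowski equation: zeta = mu * eta / (eps_r * eps_0)
zeta = 3.3e-08 * 0.00116 / (79 * 8.854e-12)
zeta = 0.054727 V = 54.73 mV

54.73


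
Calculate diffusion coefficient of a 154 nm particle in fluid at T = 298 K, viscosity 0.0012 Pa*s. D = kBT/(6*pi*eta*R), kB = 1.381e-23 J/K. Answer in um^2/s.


Radius R = 154/2 = 77 nm = 7.7e-08 m
D = kB*T / (6*pi*eta*R)
D = 1.381e-23 * 298 / (6 * pi * 0.0012 * 7.7e-08)
D = 2.36285e-12 m^2/s = 2.363 um^2/s

2.363


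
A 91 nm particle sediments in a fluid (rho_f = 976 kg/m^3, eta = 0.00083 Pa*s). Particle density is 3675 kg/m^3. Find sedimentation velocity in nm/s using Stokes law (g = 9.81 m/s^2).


Radius R = 91/2 nm = 4.55e-08 m
Density difference = 3675 - 976 = 2699 kg/m^3
v = 2 * R^2 * (rho_p - rho_f) * g / (9 * eta)
v = 2 * (4.55e-08)^2 * 2699 * 9.81 / (9 * 0.00083)
v = 1.46759e-08 m/s = 14.6759 nm/s

14.6759


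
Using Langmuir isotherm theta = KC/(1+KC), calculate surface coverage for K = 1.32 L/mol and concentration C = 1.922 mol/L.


Langmuir isotherm: theta = K*C / (1 + K*C)
K*C = 1.32 * 1.922 = 2.53704
theta = 2.53704 / (1 + 2.53704) = 2.53704 / 3.53704
theta = 0.7173

0.7173


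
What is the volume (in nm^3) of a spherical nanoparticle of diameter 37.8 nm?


Radius r = 37.8/2 = 18.9 nm
Volume V = (4/3) * pi * r^3
V = (4/3) * pi * (18.9)^3
V = 28279.65 nm^3

28279.65


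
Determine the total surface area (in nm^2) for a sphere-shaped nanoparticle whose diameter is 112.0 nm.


Radius r = 112.0/2 = 56 nm
Surface area SA = 4 * pi * r^2
SA = 4 * pi * (56)^2
SA = 39408.14 nm^2

39408.14


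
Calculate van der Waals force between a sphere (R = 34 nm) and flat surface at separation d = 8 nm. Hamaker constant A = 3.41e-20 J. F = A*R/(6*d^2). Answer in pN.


Convert to SI: R = 34 nm = 3.4e-08 m, d = 8 nm = 8e-09 m
F = A * R / (6 * d^2)
F = 3.41e-20 * 3.4e-08 / (6 * (8e-09)^2)
F = 3.01927e-12 N = 3.019 pN

3.019


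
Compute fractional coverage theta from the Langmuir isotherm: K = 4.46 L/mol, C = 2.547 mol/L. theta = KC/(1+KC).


Langmuir isotherm: theta = K*C / (1 + K*C)
K*C = 4.46 * 2.547 = 11.35962
theta = 11.35962 / (1 + 11.35962) = 11.35962 / 12.35962
theta = 0.9191

0.9191


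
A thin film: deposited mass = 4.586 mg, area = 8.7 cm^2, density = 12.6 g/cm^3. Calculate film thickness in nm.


Convert: m = 4.586 mg = 4.5860e-06 kg, A = 8.7 cm^2 = 8.7000e-04 m^2, rho = 12.6 g/cm^3 = 12600 kg/m^3
t = m / (A * rho)
t = 4.5860e-06 / (8.7000e-04 * 12600)
t = 4.1835e-07 m = 418.4 nm

418.4


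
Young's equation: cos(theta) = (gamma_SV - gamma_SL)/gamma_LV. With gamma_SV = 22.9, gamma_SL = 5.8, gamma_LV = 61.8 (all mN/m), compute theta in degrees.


cos(theta) = (gamma_SV - gamma_SL) / gamma_LV
cos(theta) = (22.9 - 5.8) / 61.8
cos(theta) = 0.276699
theta = arccos(0.276699) = 73.94 degrees

73.94


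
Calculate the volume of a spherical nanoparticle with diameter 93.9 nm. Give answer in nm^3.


Radius r = 93.9/2 = 46.95 nm
Volume V = (4/3) * pi * r^3
V = (4/3) * pi * (46.95)^3
V = 433506.29 nm^3

433506.29


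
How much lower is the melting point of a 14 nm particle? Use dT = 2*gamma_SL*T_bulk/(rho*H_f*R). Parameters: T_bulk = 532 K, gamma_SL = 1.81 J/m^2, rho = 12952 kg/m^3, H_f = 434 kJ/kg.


Radius R = 14/2 = 7 nm = 7e-09 m
Convert H_f = 434 kJ/kg = 434000 J/kg
dT = 2 * gamma_SL * T_bulk / (rho * H_f * R)
dT = 2 * 1.81 * 532 / (12952 * 434000 * 7e-09)
dT = 48.9 K

48.9


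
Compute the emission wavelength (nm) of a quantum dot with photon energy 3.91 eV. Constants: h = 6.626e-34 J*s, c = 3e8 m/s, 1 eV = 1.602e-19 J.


Convert energy: E = 3.91 eV = 3.91 * 1.602e-19 = 6.26382e-19 J
lambda = h*c / E = 6.626e-34 * 3e8 / 6.26382e-19
lambda = 3.17346e-07 m = 317.3 nm

317.3


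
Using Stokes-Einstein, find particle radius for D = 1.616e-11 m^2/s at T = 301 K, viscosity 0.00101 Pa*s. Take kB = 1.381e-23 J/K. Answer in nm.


Stokes-Einstein: R = kB*T / (6*pi*eta*D)
R = 1.381e-23 * 301 / (6 * pi * 0.00101 * 1.616e-11)
R = 1.35113e-08 m = 13.51 nm

13.51


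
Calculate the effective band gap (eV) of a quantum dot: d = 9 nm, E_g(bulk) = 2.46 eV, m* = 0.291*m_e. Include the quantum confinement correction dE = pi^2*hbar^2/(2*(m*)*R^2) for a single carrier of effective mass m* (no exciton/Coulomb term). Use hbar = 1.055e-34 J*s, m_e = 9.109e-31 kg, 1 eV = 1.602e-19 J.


Radius R = 9/2 nm = 4.5e-09 m
Confinement energy dE = pi^2 * hbar^2 / (2 * m_eff * m_e * R^2)
dE = pi^2 * (1.055e-34)^2 / (2 * 0.291 * 9.109e-31 * (4.5e-09)^2) J, divided by 1.602e-19 J/eV
dE = 0.0639 eV
Total band gap = E_g(bulk) + dE = 2.46 + 0.0639 = 2.5239 eV

2.5239


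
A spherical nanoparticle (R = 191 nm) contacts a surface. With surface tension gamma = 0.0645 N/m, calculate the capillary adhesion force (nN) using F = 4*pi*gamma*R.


Convert radius: R = 191 nm = 1.91e-07 m
F = 4 * pi * gamma * R
F = 4 * pi * 0.0645 * 1.91e-07
F = 1.54811e-07 N = 154.8114 nN

154.8114


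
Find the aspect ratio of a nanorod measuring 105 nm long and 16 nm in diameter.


Aspect ratio AR = length / diameter
AR = 105 / 16
AR = 6.56

6.56


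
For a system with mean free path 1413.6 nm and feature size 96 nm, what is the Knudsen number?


Knudsen number Kn = lambda / L
Kn = 1413.6 / 96
Kn = 14.725

14.725


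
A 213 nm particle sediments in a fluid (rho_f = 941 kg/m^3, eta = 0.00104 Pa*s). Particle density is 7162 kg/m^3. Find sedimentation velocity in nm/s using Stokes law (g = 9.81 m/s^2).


Radius R = 213/2 nm = 1.065e-07 m
Density difference = 7162 - 941 = 6221 kg/m^3
v = 2 * R^2 * (rho_p - rho_f) * g / (9 * eta)
v = 2 * (1.065e-07)^2 * 6221 * 9.81 / (9 * 0.00104)
v = 1.47905e-07 m/s = 147.9049 nm/s

147.9049


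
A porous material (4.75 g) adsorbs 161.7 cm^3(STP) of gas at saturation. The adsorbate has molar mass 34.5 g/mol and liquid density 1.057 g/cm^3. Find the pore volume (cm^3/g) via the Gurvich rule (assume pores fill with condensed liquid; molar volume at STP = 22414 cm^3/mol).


Moles adsorbed n = V_ads / 22414 = 161.7 / 22414 = 7.214241e-03 mol
Liquid volume V_liq = n * M / rho_liq = 7.214241e-03 * 34.5 / 1.057 = 0.23547 cm^3
Specific pore volume V_pore = V_liq / m_sample = 0.23547 / 4.75
V_pore = 0.0496 cm^3/g

0.0496


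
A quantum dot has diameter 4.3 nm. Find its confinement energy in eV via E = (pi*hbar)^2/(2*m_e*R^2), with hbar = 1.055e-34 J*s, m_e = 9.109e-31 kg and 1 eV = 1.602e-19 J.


Radius R = 4.3/2 = 2.15 nm = 2.15e-09 m
E = (pi * 1.055e-34)^2 / (2 * 9.109e-31 * (2.15e-09)^2)
E(J) = 1.30445e-20
E = E(J) / 1.602e-19 = 0.0814 eV

0.0814


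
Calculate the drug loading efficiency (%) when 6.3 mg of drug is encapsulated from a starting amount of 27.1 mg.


Drug loading efficiency = (drug loaded / drug initial) * 100
DLE = 6.3 / 27.1 * 100
DLE = 0.2325 * 100
DLE = 23.25%

23.25


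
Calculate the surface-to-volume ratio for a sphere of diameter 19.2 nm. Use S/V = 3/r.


Radius r = 19.2/2 = 9.6 nm
S/V = 3 / r = 3 / 9.6
S/V = 0.3125 nm^-1

0.3125


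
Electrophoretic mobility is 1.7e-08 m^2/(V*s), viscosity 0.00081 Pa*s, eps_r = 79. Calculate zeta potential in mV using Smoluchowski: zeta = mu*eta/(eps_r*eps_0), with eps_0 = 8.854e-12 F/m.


Smoluchowski equation: zeta = mu * eta / (eps_r * eps_0)
zeta = 1.7e-08 * 0.00081 / (79 * 8.854e-12)
zeta = 0.019686 V = 19.69 mV

19.69


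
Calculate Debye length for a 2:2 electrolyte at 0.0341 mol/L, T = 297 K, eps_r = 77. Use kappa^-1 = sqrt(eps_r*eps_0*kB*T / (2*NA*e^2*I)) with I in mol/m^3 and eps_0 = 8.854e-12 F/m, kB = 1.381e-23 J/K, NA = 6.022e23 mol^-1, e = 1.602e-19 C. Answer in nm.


Ionic strength I = 0.0341 * 2^2 * 1000 = 136.4 mol/m^3
kappa^-1 = sqrt(77 * 8.854e-12 * 1.381e-23 * 297 / (2 * 6.022e23 * (1.602e-19)^2 * 136.4))
kappa^-1 = 0.814 nm

0.814


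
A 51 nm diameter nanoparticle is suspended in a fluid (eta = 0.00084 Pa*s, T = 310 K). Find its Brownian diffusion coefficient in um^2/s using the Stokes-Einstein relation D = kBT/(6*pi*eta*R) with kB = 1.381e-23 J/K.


Radius R = 51/2 = 25.5 nm = 2.55e-08 m
D = kB*T / (6*pi*eta*R)
D = 1.381e-23 * 310 / (6 * pi * 0.00084 * 2.55e-08)
D = 1.06031e-11 m^2/s = 10.603 um^2/s

10.603


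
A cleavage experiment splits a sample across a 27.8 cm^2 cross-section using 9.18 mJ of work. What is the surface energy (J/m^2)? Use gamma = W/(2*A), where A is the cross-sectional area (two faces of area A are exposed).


Convert: A = 27.8 cm^2 = 0.00278 m^2, W = 9.18 mJ = 0.00918 J
Cleaving exposes two faces of area A, so total new surface = 2*A and gamma = W / (2*A)
gamma = 0.00918 / (2 * 0.00278)
gamma = 1.651 J/m^2

1.651


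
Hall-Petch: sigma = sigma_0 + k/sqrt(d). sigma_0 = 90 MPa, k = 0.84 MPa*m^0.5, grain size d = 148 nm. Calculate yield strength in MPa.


d = 148 nm = 1.48e-07 m
sqrt(d) = 0.0003847077
Hall-Petch contribution = k / sqrt(d) = 0.84 / 0.0003847077 = 2183.5 MPa
sigma = sigma_0 + k/sqrt(d) = 90 + 2183.5 = 2273.5 MPa

2273.5


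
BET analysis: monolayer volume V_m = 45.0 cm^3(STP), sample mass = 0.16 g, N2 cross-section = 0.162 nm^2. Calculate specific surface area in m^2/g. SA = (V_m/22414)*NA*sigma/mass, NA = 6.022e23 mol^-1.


Number of moles in monolayer = V_m / 22414 = 45.0 / 22414 = 0.00200767
Number of molecules = moles * NA = 0.00200767 * 6.022e23
SA = molecules * sigma / mass
SA = (45.0 / 22414) * 6.022e23 * 0.162e-18 / 0.16
SA = 1224.1 m^2/g

1224.1


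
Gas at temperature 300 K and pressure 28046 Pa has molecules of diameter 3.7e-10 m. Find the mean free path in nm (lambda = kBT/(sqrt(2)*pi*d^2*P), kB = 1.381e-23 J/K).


Mean free path: lambda = kB*T / (sqrt(2) * pi * d^2 * P)
lambda = 1.381e-23 * 300 / (sqrt(2) * pi * (3.7e-10)^2 * 28046)
lambda = 2.42871e-07 m
lambda = 242.87 nm

242.87


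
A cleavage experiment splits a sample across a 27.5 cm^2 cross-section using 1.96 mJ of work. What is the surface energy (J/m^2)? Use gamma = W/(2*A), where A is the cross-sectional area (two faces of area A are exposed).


Convert: A = 27.5 cm^2 = 0.00275 m^2, W = 1.96 mJ = 0.00196 J
Cleaving exposes two faces of area A, so total new surface = 2*A and gamma = W / (2*A)
gamma = 0.00196 / (2 * 0.00275)
gamma = 0.356 J/m^2

0.356


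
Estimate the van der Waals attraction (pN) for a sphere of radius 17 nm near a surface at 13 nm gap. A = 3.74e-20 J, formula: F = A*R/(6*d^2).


Convert to SI: R = 17 nm = 1.7e-08 m, d = 13 nm = 1.3e-08 m
F = A * R / (6 * d^2)
F = 3.74e-20 * 1.7e-08 / (6 * (1.3e-08)^2)
F = 6.27022e-13 N = 0.627 pN

0.627


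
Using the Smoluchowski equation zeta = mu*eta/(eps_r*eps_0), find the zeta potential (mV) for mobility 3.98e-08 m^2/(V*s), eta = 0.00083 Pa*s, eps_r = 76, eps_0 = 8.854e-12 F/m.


Smoluchowski equation: zeta = mu * eta / (eps_r * eps_0)
zeta = 3.98e-08 * 0.00083 / (76 * 8.854e-12)
zeta = 0.049092 V = 49.09 mV

49.09


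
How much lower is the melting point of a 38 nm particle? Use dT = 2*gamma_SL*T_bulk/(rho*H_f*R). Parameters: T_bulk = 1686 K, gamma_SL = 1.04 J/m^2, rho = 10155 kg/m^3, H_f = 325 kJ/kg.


Radius R = 38/2 = 19 nm = 1.9e-08 m
Convert H_f = 325 kJ/kg = 325000 J/kg
dT = 2 * gamma_SL * T_bulk / (rho * H_f * R)
dT = 2 * 1.04 * 1686 / (10155 * 325000 * 1.9e-08)
dT = 55.9 K

55.9


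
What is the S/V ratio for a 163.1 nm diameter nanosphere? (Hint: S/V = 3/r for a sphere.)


Radius r = 163.1/2 = 81.55 nm
S/V = 3 / r = 3 / 81.55
S/V = 0.0368 nm^-1

0.0368


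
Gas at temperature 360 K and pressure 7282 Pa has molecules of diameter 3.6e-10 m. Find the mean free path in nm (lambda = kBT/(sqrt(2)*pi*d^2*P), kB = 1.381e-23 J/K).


Mean free path: lambda = kB*T / (sqrt(2) * pi * d^2 * P)
lambda = 1.381e-23 * 360 / (sqrt(2) * pi * (3.6e-10)^2 * 7282)
lambda = 1.1857e-06 m
lambda = 1185.7 nm

1185.7


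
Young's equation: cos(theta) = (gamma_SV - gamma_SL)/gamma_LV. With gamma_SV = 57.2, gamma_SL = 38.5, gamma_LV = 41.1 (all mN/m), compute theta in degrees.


cos(theta) = (gamma_SV - gamma_SL) / gamma_LV
cos(theta) = (57.2 - 38.5) / 41.1
cos(theta) = 0.454988
theta = arccos(0.454988) = 62.94 degrees

62.94


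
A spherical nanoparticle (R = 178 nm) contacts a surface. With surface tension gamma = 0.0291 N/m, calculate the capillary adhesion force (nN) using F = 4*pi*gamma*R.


Convert radius: R = 178 nm = 1.78e-07 m
F = 4 * pi * gamma * R
F = 4 * pi * 0.0291 * 1.78e-07
F = 6.50913e-08 N = 65.0913 nN

65.0913


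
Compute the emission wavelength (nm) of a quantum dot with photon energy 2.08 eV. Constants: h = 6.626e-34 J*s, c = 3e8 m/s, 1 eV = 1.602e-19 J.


Convert energy: E = 2.08 eV = 2.08 * 1.602e-19 = 3.33216e-19 J
lambda = h*c / E = 6.626e-34 * 3e8 / 3.33216e-19
lambda = 5.9655e-07 m = 596.5 nm

596.5


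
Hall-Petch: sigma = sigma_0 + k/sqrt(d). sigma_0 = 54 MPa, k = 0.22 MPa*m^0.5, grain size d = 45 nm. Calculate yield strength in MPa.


d = 45 nm = 4.5e-08 m
sqrt(d) = 0.000212132
Hall-Petch contribution = k / sqrt(d) = 0.22 / 0.000212132 = 1037.1 MPa
sigma = sigma_0 + k/sqrt(d) = 54 + 1037.1 = 1091.1 MPa

1091.1


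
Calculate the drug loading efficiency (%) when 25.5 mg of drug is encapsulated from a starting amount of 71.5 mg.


Drug loading efficiency = (drug loaded / drug initial) * 100
DLE = 25.5 / 71.5 * 100
DLE = 0.3566 * 100
DLE = 35.66%

35.66


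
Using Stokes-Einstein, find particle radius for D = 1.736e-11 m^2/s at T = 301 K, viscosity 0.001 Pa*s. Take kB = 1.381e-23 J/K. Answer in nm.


Stokes-Einstein: R = kB*T / (6*pi*eta*D)
R = 1.381e-23 * 301 / (6 * pi * 0.001 * 1.736e-11)
R = 1.27031e-08 m = 12.7 nm

12.7


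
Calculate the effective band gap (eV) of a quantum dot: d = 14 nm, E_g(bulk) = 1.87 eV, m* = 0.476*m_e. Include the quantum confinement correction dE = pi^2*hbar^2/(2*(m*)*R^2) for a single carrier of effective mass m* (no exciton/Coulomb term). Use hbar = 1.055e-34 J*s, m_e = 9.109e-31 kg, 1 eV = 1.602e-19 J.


Radius R = 14/2 nm = 7e-09 m
Confinement energy dE = pi^2 * hbar^2 / (2 * m_eff * m_e * R^2)
dE = pi^2 * (1.055e-34)^2 / (2 * 0.476 * 9.109e-31 * (7e-09)^2) J, divided by 1.602e-19 J/eV
dE = 0.0161 eV
Total band gap = E_g(bulk) + dE = 1.87 + 0.0161 = 1.8861 eV

1.8861


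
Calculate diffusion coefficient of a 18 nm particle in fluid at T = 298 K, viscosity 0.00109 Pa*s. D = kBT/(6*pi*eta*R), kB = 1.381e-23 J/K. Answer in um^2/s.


Radius R = 18/2 = 9 nm = 9e-09 m
D = kB*T / (6*pi*eta*R)
D = 1.381e-23 * 298 / (6 * pi * 0.00109 * 9e-09)
D = 2.22556e-11 m^2/s = 22.256 um^2/s

22.256


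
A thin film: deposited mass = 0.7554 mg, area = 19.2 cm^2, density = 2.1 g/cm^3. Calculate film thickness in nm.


Convert: m = 0.7554 mg = 7.5540e-07 kg, A = 19.2 cm^2 = 1.9200e-03 m^2, rho = 2.1 g/cm^3 = 2100 kg/m^3
t = m / (A * rho)
t = 7.5540e-07 / (1.9200e-03 * 2100)
t = 1.8735e-07 m = 187.4 nm

187.4


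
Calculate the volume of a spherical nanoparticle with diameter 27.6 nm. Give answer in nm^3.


Radius r = 27.6/2 = 13.8 nm
Volume V = (4/3) * pi * r^3
V = (4/3) * pi * (13.8)^3
V = 11008.44 nm^3

11008.44


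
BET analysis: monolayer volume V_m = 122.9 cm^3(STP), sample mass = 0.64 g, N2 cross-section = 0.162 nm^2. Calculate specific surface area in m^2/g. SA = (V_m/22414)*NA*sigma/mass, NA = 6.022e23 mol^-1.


Number of moles in monolayer = V_m / 22414 = 122.9 / 22414 = 0.00548318
Number of molecules = moles * NA = 0.00548318 * 6.022e23
SA = molecules * sigma / mass
SA = (122.9 / 22414) * 6.022e23 * 0.162e-18 / 0.64
SA = 835.8 m^2/g

835.8


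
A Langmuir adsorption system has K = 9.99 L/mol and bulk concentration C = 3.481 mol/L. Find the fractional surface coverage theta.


Langmuir isotherm: theta = K*C / (1 + K*C)
K*C = 9.99 * 3.481 = 34.77519
theta = 34.77519 / (1 + 34.77519) = 34.77519 / 35.77519
theta = 0.972

0.972


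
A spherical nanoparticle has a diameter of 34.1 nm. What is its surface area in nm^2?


Radius r = 34.1/2 = 17.05 nm
Surface area SA = 4 * pi * r^2
SA = 4 * pi * (17.05)^2
SA = 3653.08 nm^2

3653.08


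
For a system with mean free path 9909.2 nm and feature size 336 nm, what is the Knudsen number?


Knudsen number Kn = lambda / L
Kn = 9909.2 / 336
Kn = 29.4917

29.4917


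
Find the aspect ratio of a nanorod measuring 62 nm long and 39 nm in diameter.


Aspect ratio AR = length / diameter
AR = 62 / 39
AR = 1.59

1.59


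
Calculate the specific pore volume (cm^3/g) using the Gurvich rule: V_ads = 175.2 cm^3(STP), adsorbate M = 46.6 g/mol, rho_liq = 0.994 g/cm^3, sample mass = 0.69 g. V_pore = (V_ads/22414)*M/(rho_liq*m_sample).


Moles adsorbed n = V_ads / 22414 = 175.2 / 22414 = 7.816543e-03 mol
Liquid volume V_liq = n * M / rho_liq = 7.816543e-03 * 46.6 / 0.994 = 0.36645 cm^3
Specific pore volume V_pore = V_liq / m_sample = 0.36645 / 0.69
V_pore = 0.5311 cm^3/g

0.5311


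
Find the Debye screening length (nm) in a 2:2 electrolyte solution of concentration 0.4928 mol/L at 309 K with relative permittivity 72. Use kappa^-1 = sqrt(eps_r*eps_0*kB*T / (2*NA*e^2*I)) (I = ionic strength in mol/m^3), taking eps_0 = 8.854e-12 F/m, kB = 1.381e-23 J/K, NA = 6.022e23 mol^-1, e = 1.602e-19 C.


Ionic strength I = 0.4928 * 2^2 * 1000 = 1971.2 mol/m^3
kappa^-1 = sqrt(72 * 8.854e-12 * 1.381e-23 * 309 / (2 * 6.022e23 * (1.602e-19)^2 * 1971.2))
kappa^-1 = 0.211 nm

0.211


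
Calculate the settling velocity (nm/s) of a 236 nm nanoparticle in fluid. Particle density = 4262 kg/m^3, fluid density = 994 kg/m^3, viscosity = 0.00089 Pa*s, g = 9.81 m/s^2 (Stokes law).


Radius R = 236/2 nm = 1.18e-07 m
Density difference = 4262 - 994 = 3268 kg/m^3
v = 2 * R^2 * (rho_p - rho_f) * g / (9 * eta)
v = 2 * (1.18e-07)^2 * 3268 * 9.81 / (9 * 0.00089)
v = 1.11458e-07 m/s = 111.4583 nm/s

111.4583


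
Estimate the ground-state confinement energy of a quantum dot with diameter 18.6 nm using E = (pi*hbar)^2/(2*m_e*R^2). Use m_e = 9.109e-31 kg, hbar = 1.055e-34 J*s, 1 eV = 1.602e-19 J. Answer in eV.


Radius R = 18.6/2 = 9.3 nm = 9.3e-09 m
E = (pi * 1.055e-34)^2 / (2 * 9.109e-31 * (9.3e-09)^2)
E(J) = 6.97169e-22
E = E(J) / 1.602e-19 = 0.0044 eV

0.0044


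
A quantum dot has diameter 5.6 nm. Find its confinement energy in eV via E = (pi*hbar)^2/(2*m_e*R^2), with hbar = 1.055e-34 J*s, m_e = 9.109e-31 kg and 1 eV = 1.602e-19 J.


Radius R = 5.6/2 = 2.8 nm = 2.8e-09 m
E = (pi * 1.055e-34)^2 / (2 * 9.109e-31 * (2.8e-09)^2)
E(J) = 7.69109e-21
E = E(J) / 1.602e-19 = 0.048 eV

0.048


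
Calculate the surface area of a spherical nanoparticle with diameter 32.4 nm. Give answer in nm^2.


Radius r = 32.4/2 = 16.2 nm
Surface area SA = 4 * pi * r^2
SA = 4 * pi * (16.2)^2
SA = 3297.92 nm^2

3297.92


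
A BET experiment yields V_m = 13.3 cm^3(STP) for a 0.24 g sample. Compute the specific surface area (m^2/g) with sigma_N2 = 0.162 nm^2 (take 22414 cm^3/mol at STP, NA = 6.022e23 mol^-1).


Number of moles in monolayer = V_m / 22414 = 13.3 / 22414 = 0.00059338
Number of molecules = moles * NA = 0.00059338 * 6.022e23
SA = molecules * sigma / mass
SA = (13.3 / 22414) * 6.022e23 * 0.162e-18 / 0.24
SA = 241.2 m^2/g

241.2


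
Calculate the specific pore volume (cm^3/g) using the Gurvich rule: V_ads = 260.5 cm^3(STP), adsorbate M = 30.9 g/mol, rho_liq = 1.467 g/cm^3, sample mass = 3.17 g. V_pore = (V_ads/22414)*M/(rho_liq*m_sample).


Moles adsorbed n = V_ads / 22414 = 260.5 / 22414 = 1.162220e-02 mol
Liquid volume V_liq = n * M / rho_liq = 1.162220e-02 * 30.9 / 1.467 = 0.24480 cm^3
Specific pore volume V_pore = V_liq / m_sample = 0.24480 / 3.17
V_pore = 0.0772 cm^3/g

0.0772


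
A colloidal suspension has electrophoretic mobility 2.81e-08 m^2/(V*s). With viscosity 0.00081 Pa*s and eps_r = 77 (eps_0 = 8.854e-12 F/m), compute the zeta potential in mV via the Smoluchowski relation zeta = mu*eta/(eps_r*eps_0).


Smoluchowski equation: zeta = mu * eta / (eps_r * eps_0)
zeta = 2.81e-08 * 0.00081 / (77 * 8.854e-12)
zeta = 0.033386 V = 33.39 mV

33.39


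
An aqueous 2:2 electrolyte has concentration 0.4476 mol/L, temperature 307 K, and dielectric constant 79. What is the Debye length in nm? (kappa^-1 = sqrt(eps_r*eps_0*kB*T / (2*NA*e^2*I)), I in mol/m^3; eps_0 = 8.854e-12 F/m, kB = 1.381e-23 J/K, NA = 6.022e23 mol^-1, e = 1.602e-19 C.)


Ionic strength I = 0.4476 * 2^2 * 1000 = 1790.4 mol/m^3
kappa^-1 = sqrt(79 * 8.854e-12 * 1.381e-23 * 307 / (2 * 6.022e23 * (1.602e-19)^2 * 1790.4))
kappa^-1 = 0.231 nm

0.231


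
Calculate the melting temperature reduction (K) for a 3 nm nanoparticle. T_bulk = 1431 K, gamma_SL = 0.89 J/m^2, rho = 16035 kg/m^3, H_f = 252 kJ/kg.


Radius R = 3/2 = 1.5 nm = 1.5e-09 m
Convert H_f = 252 kJ/kg = 252000 J/kg
dT = 2 * gamma_SL * T_bulk / (rho * H_f * R)
dT = 2 * 0.89 * 1431 / (16035 * 252000 * 1.5e-09)
dT = 420.2 K

420.2


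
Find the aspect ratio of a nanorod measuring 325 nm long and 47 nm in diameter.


Aspect ratio AR = length / diameter
AR = 325 / 47
AR = 6.91

6.91


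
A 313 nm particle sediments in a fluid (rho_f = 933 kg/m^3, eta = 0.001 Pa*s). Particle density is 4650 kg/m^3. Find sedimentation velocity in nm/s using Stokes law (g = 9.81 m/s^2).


Radius R = 313/2 nm = 1.565e-07 m
Density difference = 4650 - 933 = 3717 kg/m^3
v = 2 * R^2 * (rho_p - rho_f) * g / (9 * eta)
v = 2 * (1.565e-07)^2 * 3717 * 9.81 / (9 * 0.001)
v = 1.98462e-07 m/s = 198.4622 nm/s

198.4622
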